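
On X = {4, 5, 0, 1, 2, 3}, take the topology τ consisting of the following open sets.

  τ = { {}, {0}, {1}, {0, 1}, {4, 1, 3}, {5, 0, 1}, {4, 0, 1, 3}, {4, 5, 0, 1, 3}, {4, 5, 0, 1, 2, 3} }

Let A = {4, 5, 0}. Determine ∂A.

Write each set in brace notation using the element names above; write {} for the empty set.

{4, 5, 2, 3}

U open, U⊆A: {}, {0}. int(A) = ⋃ = {0}
X∖A={1, 2, 3}, int(X∖A)={1}, hence cl(A)={4, 5, 0, 2, 3}
∂A: remove int from cl → {4, 5, 2, 3}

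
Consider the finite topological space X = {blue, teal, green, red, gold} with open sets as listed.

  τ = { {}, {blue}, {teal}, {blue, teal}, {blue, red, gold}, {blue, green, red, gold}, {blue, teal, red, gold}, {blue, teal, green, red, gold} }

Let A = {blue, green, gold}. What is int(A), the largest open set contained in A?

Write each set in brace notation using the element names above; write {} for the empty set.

{blue}

open subsets of A: {}, {blue}; so int(A) = {blue}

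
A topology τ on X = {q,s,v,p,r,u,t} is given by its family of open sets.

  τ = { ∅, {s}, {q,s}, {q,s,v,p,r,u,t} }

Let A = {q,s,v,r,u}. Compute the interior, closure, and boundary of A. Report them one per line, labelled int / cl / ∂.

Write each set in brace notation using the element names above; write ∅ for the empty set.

interior: largest open inside A is {q,s} (from ∅, {s}, {q,s})
cl via duality: int({p,t}) = ∅, so X∖∅ = {q,s,v,p,r,u,t}
cl∖int = {v,p,r,u,t}

int(A) = {q,s}
cl(A)  = {q,s,v,p,r,u,t}
∂A     = {v,p,r,u,t}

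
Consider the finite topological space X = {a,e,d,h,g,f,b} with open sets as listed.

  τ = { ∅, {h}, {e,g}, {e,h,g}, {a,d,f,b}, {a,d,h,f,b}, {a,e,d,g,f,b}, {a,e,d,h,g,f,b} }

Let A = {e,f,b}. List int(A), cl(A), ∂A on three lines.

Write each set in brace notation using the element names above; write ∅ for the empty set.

opens ⊆ A: ∅; union → int = ∅
complement {a,d,h,g}; its interior {h}; cl(A) = X∖{h} = {a,e,d,g,f,b}
boundary = {a,e,d,g,f,b} ∖ ∅ = {a,e,d,g,f,b}

int(A) = ∅
cl(A)  = {a,e,d,g,f,b}
∂A     = {a,e,d,g,f,b}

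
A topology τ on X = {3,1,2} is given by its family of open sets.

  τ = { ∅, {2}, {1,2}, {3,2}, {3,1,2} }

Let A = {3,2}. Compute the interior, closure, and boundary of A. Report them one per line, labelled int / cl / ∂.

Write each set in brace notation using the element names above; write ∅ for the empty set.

interior: largest open inside A is {3,2} (from ∅, {2}, {3,2})
cl via duality: int({1}) = ∅, so X∖∅ = {3,1,2}
cl∖int = {1}

int(A) = {3,2}
cl(A)  = {3,1,2}
∂A     = {1}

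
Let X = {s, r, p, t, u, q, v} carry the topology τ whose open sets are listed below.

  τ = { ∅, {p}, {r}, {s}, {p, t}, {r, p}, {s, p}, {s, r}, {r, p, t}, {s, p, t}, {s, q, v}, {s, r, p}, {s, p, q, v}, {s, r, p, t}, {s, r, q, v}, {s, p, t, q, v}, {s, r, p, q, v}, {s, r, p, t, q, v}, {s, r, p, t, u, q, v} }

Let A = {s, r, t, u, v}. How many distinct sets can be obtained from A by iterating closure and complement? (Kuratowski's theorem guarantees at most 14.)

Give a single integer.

complement {p, q}; its interior {p}; cl(A) = X∖{p} = {s, r, t, u, q, v}
With k = closure, c = complement:
  1. A     = {s, r, t, u, v}
  2. kA    = {s, r, t, u, q, v}
  3. cA    = {p, q}
  4. ckA   = {p}
  5. kcA   = {p, t, u, q, v}
  6. kckA  = {p, t, u}
  7. ckcA  = {s, r}
  8. ckckA = {s, r, q, v}
  9. kckcA = {s, r, u, q, v}
  10. ckckcA = {p, t}
k, c of each give nothing new

10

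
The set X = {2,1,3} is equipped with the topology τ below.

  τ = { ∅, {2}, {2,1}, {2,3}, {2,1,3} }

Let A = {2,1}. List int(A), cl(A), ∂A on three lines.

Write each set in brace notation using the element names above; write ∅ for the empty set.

int(A) = {2,1}
cl(A)  = {2,1,3}
∂A     = {3}

U open, U⊆A: ∅, {2}, {2,1}. int(A) = ⋃ = {2,1}
X∖A={3}, int(X∖A)=∅, hence cl(A)={2,1,3}
∂A: remove int from cl → {3}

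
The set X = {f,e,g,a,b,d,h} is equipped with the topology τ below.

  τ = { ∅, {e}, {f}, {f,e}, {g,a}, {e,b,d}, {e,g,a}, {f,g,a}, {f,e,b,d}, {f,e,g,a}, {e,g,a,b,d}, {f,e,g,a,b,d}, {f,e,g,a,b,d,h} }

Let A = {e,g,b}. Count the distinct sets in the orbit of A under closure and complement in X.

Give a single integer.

X∖A={f,a,d,h}, int(X∖A)={f}, hence cl(A)={e,g,a,b,d,h}
Orbit (k=closure, c=complement):
  1. A     = {e,g,b}
  2. kA    = {e,g,a,b,d,h}
  3. cA    = {f,a,d,h}
  4. ckA   = {f}
  5. kcA   = {f,g,a,b,d,h}
  6. kckA  = {f,h}
  7. ckcA  = {e}
  8. ckckA = {e,g,a,b,d}
  9. kckcA = {e,b,d,h}
  10. ckckcA = {f,g,a}
  11. kckckcA = {f,g,a,h}
  12. ckckckcA = {e,b,d}
(closed under both — stop)

12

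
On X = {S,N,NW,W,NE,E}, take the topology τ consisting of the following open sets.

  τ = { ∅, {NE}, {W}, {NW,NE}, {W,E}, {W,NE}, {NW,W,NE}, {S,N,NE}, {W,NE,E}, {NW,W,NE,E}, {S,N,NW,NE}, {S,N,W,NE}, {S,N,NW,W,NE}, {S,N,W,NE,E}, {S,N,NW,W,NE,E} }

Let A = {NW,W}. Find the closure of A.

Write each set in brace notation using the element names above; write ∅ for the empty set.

{NW,W,E}

X∖A={S,N,NE,E}, int(X∖A)={S,N,NE}, hence cl(A)={NW,W,E}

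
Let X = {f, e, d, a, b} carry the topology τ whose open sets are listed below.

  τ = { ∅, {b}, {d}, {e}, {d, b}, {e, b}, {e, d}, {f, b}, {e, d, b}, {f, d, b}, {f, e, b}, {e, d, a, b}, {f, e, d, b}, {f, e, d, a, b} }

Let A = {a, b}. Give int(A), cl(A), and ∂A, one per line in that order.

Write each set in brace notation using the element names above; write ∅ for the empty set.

open subsets of A: ∅, {b}; so int(A) = {b}
closure: X∖int(X∖A) = X∖{e, d} = {f, a, b}
∂A = {f, a, b} minus {b} = {f, a}

int(A) = {b}
cl(A)  = {f, a, b}
∂A     = {f, a}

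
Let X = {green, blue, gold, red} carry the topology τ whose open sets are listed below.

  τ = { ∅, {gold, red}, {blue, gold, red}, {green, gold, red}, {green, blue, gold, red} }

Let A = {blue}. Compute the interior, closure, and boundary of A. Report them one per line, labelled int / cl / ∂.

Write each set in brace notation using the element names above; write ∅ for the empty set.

open subsets of A: ∅; so int(A) = ∅
closure: X∖int(X∖A) = X∖{green, gold, red} = {blue}
∂A = {blue} minus ∅ = {blue}

int(A) = ∅
cl(A)  = {blue}
∂A     = {blue}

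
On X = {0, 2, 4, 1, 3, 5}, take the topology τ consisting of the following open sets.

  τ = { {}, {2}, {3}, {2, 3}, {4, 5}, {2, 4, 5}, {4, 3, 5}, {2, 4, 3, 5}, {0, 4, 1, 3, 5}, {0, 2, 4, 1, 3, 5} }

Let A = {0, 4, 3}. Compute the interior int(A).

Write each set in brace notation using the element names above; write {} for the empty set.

opens ⊆ A: {}, {3}; union → int = {3}

{3}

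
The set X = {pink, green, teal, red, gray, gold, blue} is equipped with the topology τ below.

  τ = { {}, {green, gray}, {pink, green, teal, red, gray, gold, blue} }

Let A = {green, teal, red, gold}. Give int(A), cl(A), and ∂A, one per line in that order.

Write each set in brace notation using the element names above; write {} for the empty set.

int(A) = {}
cl(A)  = {pink, green, teal, red, gray, gold, blue}
∂A     = {pink, green, teal, red, gray, gold, blue}

interior: largest open inside A is {} (from {})
cl via duality: int({pink, gray, blue}) = {}, so X∖{} = {pink, green, teal, red, gray, gold, blue}
cl∖int = {pink, green, teal, red, gray, gold, blue}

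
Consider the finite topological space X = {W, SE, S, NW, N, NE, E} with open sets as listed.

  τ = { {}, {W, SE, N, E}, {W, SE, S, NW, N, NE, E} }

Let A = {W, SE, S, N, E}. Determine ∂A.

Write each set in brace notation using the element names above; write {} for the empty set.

opens ⊆ A: {}, {W, SE, N, E}; union → int = {W, SE, N, E}
complement {NW, NE}; its interior {}; cl(A) = X∖{} = {W, SE, S, NW, N, NE, E}
boundary = {W, SE, S, NW, N, NE, E} ∖ {W, SE, N, E} = {S, NW, NE}

{S, NW, NE}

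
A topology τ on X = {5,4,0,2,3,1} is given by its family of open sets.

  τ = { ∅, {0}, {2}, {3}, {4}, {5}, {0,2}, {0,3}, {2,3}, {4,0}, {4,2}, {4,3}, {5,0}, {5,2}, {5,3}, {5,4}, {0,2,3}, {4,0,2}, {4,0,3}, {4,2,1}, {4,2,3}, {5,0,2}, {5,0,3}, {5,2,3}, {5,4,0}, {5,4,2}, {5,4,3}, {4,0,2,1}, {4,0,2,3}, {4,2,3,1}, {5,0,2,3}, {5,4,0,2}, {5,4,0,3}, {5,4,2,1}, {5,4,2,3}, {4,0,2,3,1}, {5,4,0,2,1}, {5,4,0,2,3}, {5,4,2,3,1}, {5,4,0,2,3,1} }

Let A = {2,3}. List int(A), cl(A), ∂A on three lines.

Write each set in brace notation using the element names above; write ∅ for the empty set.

int(A) = {2,3}
cl(A)  = {2,3,1}
∂A     = {1}

open subsets of A: ∅, {2}, {3}, {2,3}; so int(A) = {2,3}
closure: X∖int(X∖A) = X∖{5,4,0} = {2,3,1}
∂A = {2,3,1} minus {2,3} = {1}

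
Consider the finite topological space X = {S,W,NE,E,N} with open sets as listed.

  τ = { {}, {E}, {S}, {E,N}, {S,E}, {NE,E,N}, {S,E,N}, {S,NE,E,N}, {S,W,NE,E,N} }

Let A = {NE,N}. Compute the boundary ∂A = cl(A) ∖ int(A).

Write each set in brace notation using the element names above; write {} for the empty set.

{W,NE,N}

opens ⊆ A: {}; union → int = {}
complement {S,W,E}; its interior {S,E}; cl(A) = X∖{S,E} = {W,NE,N}
boundary = {W,NE,N} ∖ {} = {W,NE,N}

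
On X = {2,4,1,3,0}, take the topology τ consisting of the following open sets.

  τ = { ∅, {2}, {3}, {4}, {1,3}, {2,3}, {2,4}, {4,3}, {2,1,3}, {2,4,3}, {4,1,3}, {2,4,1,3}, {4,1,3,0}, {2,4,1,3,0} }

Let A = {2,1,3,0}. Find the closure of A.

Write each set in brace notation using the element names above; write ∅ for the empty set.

X∖A={4}, int(X∖A)={4}, hence cl(A)={2,1,3,0}

{2,1,3,0}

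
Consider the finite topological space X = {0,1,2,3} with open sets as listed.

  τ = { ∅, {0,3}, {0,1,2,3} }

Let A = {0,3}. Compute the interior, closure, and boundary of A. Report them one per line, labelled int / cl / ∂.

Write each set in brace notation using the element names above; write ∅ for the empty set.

int(A) = {0,3}
cl(A)  = {0,1,2,3}
∂A     = {1,2}

U open, U⊆A: ∅, {0,3}. int(A) = ⋃ = {0,3}
X∖A={1,2}, int(X∖A)=∅, hence cl(A)={0,1,2,3}
∂A: remove int from cl → {1,2}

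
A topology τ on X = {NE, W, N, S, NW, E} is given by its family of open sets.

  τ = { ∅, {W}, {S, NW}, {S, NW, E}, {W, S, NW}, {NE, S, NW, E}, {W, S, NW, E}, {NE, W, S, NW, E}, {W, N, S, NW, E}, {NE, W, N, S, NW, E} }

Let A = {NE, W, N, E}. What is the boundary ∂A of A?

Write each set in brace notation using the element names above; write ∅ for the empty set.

U open, U⊆A: ∅, {W}. int(A) = ⋃ = {W}
X∖A={S, NW}, int(X∖A)={S, NW}, hence cl(A)={NE, W, N, E}
∂A: remove int from cl → {NE, N, E}

{NE, N, E}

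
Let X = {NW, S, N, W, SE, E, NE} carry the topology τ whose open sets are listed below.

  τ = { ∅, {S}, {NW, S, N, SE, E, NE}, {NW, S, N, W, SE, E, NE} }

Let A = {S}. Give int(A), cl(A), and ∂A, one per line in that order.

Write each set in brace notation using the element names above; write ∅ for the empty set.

int(A) = {S}
cl(A)  = {NW, S, N, W, SE, E, NE}
∂A     = {NW, N, W, SE, E, NE}

U open, U⊆A: ∅, {S}. int(A) = ⋃ = {S}
X∖A={NW, N, W, SE, E, NE}, int(X∖A)=∅, hence cl(A)={NW, S, N, W, SE, E, NE}
∂A: remove int from cl → {NW, N, W, SE, E, NE}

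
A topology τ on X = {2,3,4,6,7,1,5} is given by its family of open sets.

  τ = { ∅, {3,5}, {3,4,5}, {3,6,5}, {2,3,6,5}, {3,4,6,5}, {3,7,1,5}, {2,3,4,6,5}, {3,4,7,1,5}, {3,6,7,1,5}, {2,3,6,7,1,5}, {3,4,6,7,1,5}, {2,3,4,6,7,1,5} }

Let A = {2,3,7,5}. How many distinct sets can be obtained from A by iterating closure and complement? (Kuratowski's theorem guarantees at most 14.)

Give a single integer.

X∖A={4,6,1}, int(X∖A)=∅, hence cl(A)={2,3,4,6,7,1,5}
Orbit (k=closure, c=complement):
  1. A     = {2,3,7,5}
  2. kA    = {2,3,4,6,7,1,5}
  3. cA    = {4,6,1}
  4. ckA   = ∅
  5. kcA   = {2,4,6,7,1}
  6. ckcA  = {3,5}
(closed under both — stop)

6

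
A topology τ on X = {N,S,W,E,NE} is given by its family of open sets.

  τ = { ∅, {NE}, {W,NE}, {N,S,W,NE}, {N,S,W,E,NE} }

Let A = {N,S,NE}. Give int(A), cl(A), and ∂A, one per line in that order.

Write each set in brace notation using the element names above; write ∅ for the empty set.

open subsets of A: ∅, {NE}; so int(A) = {NE}
closure: X∖int(X∖A) = X∖∅ = {N,S,W,E,NE}
∂A = {N,S,W,E,NE} minus {NE} = {N,S,W,E}

int(A) = {NE}
cl(A)  = {N,S,W,E,NE}
∂A     = {N,S,W,E}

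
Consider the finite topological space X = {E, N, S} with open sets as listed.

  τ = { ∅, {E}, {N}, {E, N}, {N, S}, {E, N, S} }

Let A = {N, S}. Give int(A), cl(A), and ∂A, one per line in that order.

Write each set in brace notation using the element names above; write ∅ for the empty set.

opens ⊆ A: ∅, {N}, {N, S}; union → int = {N, S}
complement {E}; its interior {E}; cl(A) = X∖{E} = {N, S}
boundary = {N, S} ∖ {N, S} = ∅

int(A) = {N, S}
cl(A)  = {N, S}
∂A     = ∅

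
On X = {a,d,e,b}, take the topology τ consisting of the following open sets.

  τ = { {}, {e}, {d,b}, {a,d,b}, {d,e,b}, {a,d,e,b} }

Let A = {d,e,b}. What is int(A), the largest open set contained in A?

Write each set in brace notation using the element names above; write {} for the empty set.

U open, U⊆A: {}, {e}, {d,b}, {d,e,b}. int(A) = ⋃ = {d,e,b}

{d,e,b}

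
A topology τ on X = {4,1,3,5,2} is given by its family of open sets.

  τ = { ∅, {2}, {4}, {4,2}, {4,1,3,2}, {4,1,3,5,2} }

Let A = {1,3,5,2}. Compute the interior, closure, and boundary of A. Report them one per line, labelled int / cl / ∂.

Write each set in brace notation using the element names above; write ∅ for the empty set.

opens ⊆ A: ∅, {2}; union → int = {2}
complement {4}; its interior {4}; cl(A) = X∖{4} = {1,3,5,2}
boundary = {1,3,5,2} ∖ {2} = {1,3,5}

int(A) = {2}
cl(A)  = {1,3,5,2}
∂A     = {1,3,5}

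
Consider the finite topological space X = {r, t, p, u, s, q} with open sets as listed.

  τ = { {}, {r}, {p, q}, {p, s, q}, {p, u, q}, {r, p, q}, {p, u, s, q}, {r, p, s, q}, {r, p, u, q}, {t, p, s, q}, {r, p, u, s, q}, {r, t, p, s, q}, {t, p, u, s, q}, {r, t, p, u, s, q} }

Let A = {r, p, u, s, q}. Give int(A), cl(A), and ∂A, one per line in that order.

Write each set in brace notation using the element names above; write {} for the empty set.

int(A) = {r, p, u, s, q}
cl(A)  = {r, t, p, u, s, q}
∂A     = {t}

open subsets of A: {}, {r}, {p, q}, {p, s, q}, {p, u, q}, {r, p, q}, {r, p, u, q}, {r, p, s, q}, {p, u, s, q}, {r, p, u, s, q}; so int(A) = {r, p, u, s, q}
closure: X∖int(X∖A) = X∖{} = {r, t, p, u, s, q}
∂A = {r, t, p, u, s, q} minus {r, p, u, s, q} = {t}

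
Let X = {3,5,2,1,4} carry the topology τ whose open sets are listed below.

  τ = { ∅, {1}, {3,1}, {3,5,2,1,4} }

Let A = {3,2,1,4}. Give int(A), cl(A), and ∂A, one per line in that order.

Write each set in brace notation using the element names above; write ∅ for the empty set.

interior: largest open inside A is {3,1} (from ∅, {1}, {3,1})
cl via duality: int({5}) = ∅, so X∖∅ = {3,5,2,1,4}
cl∖int = {5,2,4}

int(A) = {3,1}
cl(A)  = {3,5,2,1,4}
∂A     = {5,2,4}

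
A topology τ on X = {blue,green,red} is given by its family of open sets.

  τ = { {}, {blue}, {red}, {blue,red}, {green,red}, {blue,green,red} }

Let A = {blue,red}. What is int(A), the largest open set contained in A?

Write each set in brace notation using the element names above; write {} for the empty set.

{blue,red}

open subsets of A: {}, {red}, {blue}, {blue,red}; so int(A) = {blue,red}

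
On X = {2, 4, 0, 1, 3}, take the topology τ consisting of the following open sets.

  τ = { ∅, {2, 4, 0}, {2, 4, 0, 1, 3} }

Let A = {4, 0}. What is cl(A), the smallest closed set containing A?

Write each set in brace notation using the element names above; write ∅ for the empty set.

cl via duality: int({2, 1, 3}) = ∅, so X∖∅ = {2, 4, 0, 1, 3}

{2, 4, 0, 1, 3}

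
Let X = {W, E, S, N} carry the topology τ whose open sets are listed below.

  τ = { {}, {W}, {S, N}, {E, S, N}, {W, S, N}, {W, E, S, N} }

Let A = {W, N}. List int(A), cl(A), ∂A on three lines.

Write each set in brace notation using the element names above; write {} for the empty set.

U open, U⊆A: {}, {W}. int(A) = ⋃ = {W}
X∖A={E, S}, int(X∖A)={}, hence cl(A)={W, E, S, N}
∂A: remove int from cl → {E, S, N}

int(A) = {W}
cl(A)  = {W, E, S, N}
∂A     = {E, S, N}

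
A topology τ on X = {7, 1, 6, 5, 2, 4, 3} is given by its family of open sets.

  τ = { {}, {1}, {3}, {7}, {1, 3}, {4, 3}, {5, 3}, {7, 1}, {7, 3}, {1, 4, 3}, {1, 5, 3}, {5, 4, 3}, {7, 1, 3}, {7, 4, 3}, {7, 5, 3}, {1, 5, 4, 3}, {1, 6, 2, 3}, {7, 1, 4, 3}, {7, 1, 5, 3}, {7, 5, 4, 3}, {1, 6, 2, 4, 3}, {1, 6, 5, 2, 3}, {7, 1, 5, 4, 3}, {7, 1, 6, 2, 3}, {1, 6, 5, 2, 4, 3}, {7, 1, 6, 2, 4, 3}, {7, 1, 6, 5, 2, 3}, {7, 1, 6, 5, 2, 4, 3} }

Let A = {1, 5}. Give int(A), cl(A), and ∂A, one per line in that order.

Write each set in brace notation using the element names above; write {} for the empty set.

interior: largest open inside A is {1} (from {}, {1})
cl via duality: int({7, 6, 2, 4, 3}) = {7, 4, 3}, so X∖{7, 4, 3} = {1, 6, 5, 2}
cl∖int = {6, 5, 2}

int(A) = {1}
cl(A)  = {1, 6, 5, 2}
∂A     = {6, 5, 2}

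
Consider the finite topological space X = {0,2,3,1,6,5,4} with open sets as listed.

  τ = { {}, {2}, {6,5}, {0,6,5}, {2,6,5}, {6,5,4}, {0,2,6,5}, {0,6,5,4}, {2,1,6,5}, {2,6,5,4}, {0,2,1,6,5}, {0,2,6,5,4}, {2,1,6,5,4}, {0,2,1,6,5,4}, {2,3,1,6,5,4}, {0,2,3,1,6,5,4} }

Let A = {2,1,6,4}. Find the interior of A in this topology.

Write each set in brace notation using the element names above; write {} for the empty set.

{2}

opens ⊆ A: {}, {2}; union → int = {2}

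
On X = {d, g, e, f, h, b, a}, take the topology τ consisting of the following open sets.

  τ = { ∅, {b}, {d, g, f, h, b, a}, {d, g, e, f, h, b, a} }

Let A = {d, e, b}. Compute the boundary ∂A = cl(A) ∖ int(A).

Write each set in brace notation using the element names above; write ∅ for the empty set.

{d, g, e, f, h, a}

U open, U⊆A: ∅, {b}. int(A) = ⋃ = {b}
X∖A={g, f, h, a}, int(X∖A)=∅, hence cl(A)={d, g, e, f, h, b, a}
∂A: remove int from cl → {d, g, e, f, h, a}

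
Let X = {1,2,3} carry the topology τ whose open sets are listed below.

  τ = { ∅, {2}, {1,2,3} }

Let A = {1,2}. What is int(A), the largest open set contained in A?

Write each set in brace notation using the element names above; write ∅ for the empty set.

{2}

opens ⊆ A: ∅, {2}; union → int = {2}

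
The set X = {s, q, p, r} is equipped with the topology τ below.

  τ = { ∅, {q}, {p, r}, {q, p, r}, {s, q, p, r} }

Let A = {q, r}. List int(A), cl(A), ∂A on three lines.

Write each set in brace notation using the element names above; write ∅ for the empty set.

int(A) = {q}
cl(A)  = {s, q, p, r}
∂A     = {s, p, r}

U open, U⊆A: ∅, {q}. int(A) = ⋃ = {q}
X∖A={s, p}, int(X∖A)=∅, hence cl(A)={s, q, p, r}
∂A: remove int from cl → {s, p, r}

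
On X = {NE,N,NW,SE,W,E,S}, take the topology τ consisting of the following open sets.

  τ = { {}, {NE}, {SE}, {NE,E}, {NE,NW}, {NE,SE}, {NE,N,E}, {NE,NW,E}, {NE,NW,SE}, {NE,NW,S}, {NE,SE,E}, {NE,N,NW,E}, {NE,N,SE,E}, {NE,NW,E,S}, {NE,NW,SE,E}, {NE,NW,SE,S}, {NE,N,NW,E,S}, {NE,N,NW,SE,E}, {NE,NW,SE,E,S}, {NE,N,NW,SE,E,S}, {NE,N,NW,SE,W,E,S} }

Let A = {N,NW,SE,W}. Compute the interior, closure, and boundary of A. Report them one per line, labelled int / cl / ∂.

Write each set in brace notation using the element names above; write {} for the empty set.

int(A) = {SE}
cl(A)  = {N,NW,SE,W,S}
∂A     = {N,NW,W,S}

U open, U⊆A: {}, {SE}. int(A) = ⋃ = {SE}
X∖A={NE,E,S}, int(X∖A)={NE,E}, hence cl(A)={N,NW,SE,W,S}
∂A: remove int from cl → {N,NW,W,S}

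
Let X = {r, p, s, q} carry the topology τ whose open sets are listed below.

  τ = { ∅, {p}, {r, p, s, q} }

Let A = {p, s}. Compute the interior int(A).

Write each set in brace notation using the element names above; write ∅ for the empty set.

{p}

open subsets of A: ∅, {p}; so int(A) = {p}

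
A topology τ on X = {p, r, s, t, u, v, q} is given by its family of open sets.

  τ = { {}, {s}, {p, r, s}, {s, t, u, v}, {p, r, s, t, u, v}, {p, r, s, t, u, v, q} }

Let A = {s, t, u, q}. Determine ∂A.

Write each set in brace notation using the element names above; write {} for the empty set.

{p, r, t, u, v, q}

U open, U⊆A: {}, {s}. int(A) = ⋃ = {s}
X∖A={p, r, v}, int(X∖A)={}, hence cl(A)={p, r, s, t, u, v, q}
∂A: remove int from cl → {p, r, t, u, v, q}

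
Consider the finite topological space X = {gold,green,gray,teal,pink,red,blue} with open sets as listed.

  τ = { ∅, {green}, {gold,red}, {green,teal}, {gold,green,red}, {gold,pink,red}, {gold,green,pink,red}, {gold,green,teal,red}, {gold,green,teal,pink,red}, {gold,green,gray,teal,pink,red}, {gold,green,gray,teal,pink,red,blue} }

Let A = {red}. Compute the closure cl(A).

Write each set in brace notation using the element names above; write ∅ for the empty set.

{gold,gray,pink,red,blue}

closure: X∖int(X∖A) = X∖{green,teal} = {gold,gray,pink,red,blue}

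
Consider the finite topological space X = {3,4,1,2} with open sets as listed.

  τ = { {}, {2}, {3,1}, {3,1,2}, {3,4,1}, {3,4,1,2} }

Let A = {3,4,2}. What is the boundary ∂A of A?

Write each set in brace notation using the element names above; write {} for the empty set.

{3,4,1}

U open, U⊆A: {}, {2}. int(A) = ⋃ = {2}
X∖A={1}, int(X∖A)={}, hence cl(A)={3,4,1,2}
∂A: remove int from cl → {3,4,1}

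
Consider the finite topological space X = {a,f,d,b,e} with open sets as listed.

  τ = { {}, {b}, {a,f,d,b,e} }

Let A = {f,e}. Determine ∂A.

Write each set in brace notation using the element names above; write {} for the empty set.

open subsets of A: {}; so int(A) = {}
closure: X∖int(X∖A) = X∖{b} = {a,f,d,e}
∂A = {a,f,d,e} minus {} = {a,f,d,e}

{a,f,d,e}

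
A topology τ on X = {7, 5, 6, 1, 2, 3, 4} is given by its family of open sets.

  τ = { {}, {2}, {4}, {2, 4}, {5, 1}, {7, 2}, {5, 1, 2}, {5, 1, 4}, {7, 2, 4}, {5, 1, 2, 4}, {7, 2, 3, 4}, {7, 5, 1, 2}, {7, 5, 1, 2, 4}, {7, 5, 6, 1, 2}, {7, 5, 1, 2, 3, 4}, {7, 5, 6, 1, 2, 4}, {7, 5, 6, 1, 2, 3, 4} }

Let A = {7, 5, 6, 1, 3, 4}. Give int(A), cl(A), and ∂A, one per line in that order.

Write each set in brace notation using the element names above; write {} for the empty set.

int(A) = {5, 1, 4}
cl(A)  = {7, 5, 6, 1, 3, 4}
∂A     = {7, 6, 3}

open subsets of A: {}, {4}, {5, 1}, {5, 1, 4}; so int(A) = {5, 1, 4}
closure: X∖int(X∖A) = X∖{2} = {7, 5, 6, 1, 3, 4}
∂A = {7, 5, 6, 1, 3, 4} minus {5, 1, 4} = {7, 6, 3}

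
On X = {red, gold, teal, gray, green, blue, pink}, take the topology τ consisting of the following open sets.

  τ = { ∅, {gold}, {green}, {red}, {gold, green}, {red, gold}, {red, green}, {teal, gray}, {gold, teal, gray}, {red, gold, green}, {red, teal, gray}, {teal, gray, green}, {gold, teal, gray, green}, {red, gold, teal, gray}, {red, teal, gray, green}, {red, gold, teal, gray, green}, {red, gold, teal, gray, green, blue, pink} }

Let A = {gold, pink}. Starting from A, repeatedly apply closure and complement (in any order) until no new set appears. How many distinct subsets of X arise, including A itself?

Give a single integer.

6

complement {red, teal, gray, green, blue}; its interior {red, teal, gray, green}; cl(A) = X∖{red, teal, gray, green} = {gold, blue, pink}
With k = closure, c = complement:
  1. A     = {gold, pink}
  2. kA    = {gold, blue, pink}
  3. cA    = {red, teal, gray, green, blue}
  4. ckA   = {red, teal, gray, green}
  5. kcA   = {red, teal, gray, green, blue, pink}
  6. ckcA  = {gold}
k, c of each give nothing new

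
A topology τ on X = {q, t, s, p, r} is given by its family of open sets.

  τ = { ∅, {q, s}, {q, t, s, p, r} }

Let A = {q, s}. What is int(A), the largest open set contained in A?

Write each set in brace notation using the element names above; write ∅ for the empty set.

{q, s}

U open, U⊆A: ∅, {q, s}. int(A) = ⋃ = {q, s}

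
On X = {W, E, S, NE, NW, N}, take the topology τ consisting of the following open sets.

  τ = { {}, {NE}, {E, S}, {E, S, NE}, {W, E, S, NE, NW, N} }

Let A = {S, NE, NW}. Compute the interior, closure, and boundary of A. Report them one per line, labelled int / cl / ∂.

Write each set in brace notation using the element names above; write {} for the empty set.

int(A) = {NE}
cl(A)  = {W, E, S, NE, NW, N}
∂A     = {W, E, S, NW, N}

opens ⊆ A: {}, {NE}; union → int = {NE}
complement {W, E, N}; its interior {}; cl(A) = X∖{} = {W, E, S, NE, NW, N}
boundary = {W, E, S, NE, NW, N} ∖ {NE} = {W, E, S, NW, N}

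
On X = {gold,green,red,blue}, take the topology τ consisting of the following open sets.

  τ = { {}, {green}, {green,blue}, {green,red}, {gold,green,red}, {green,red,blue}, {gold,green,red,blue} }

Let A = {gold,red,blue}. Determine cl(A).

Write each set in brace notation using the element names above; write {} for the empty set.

complement {green}; its interior {green}; cl(A) = X∖{green} = {gold,red,blue}

{gold,red,blue}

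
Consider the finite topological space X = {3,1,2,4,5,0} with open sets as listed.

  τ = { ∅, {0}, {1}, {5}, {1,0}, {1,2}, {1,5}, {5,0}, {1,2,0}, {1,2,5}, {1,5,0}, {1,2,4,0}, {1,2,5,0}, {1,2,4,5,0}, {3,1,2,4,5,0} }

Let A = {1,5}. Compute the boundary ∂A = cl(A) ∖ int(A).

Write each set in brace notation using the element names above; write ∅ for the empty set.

{3,2,4}

U open, U⊆A: ∅, {5}, {1}, {1,5}. int(A) = ⋃ = {1,5}
X∖A={3,2,4,0}, int(X∖A)={0}, hence cl(A)={3,1,2,4,5}
∂A: remove int from cl → {3,2,4}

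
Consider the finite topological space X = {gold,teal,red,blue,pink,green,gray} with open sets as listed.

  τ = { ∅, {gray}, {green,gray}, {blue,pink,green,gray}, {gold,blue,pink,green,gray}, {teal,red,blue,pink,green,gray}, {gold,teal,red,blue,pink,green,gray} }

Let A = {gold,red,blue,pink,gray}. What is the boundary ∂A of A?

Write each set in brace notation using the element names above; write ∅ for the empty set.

U open, U⊆A: ∅, {gray}. int(A) = ⋃ = {gray}
X∖A={teal,green}, int(X∖A)=∅, hence cl(A)={gold,teal,red,blue,pink,green,gray}
∂A: remove int from cl → {gold,teal,red,blue,pink,green}

{gold,teal,red,blue,pink,green}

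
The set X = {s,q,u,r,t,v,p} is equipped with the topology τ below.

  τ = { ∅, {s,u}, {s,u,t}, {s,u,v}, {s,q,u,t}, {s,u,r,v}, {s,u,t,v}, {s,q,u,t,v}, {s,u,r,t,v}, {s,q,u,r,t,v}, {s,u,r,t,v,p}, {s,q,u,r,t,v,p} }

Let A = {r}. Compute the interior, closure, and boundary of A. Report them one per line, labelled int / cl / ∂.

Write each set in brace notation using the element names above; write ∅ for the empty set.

opens ⊆ A: ∅; union → int = ∅
complement {s,q,u,t,v,p}; its interior {s,q,u,t,v}; cl(A) = X∖{s,q,u,t,v} = {r,p}
boundary = {r,p} ∖ ∅ = {r,p}

int(A) = ∅
cl(A)  = {r,p}
∂A     = {r,p}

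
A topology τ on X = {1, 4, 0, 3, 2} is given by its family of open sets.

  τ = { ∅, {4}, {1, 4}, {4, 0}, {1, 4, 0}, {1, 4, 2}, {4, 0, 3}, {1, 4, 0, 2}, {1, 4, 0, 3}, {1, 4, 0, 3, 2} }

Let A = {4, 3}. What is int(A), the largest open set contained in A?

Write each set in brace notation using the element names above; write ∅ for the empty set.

{4}

open subsets of A: ∅, {4}; so int(A) = {4}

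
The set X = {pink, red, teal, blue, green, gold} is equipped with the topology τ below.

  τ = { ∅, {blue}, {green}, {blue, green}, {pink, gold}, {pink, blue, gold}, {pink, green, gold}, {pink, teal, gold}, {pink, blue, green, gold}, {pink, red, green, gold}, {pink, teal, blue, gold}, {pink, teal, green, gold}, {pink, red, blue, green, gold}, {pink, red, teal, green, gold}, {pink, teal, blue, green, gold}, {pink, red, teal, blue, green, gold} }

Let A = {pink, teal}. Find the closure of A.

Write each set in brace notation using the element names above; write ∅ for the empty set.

closure: X∖int(X∖A) = X∖{blue, green} = {pink, red, teal, gold}

{pink, red, teal, gold}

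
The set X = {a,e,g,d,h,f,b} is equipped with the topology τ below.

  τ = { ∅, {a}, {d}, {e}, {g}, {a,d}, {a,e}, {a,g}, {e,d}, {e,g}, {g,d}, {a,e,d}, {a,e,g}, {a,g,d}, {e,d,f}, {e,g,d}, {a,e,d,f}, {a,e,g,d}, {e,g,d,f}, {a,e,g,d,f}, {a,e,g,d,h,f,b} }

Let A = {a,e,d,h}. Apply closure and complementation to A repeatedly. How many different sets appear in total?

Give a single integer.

8

closure: X∖int(X∖A) = X∖{g} = {a,e,d,h,f,b}
Let k=closure and c=complement:
  1. A     = {a,e,d,h}
  2. kA    = {a,e,d,h,f,b}
  3. cA    = {g,f,b}
  4. ckA   = {g}
  5. kcA   = {g,h,f,b}
  6. kckA  = {g,h,b}
  7. ckcA  = {a,e,d}
  8. ckckA = {a,e,d,f}
— saturated at 8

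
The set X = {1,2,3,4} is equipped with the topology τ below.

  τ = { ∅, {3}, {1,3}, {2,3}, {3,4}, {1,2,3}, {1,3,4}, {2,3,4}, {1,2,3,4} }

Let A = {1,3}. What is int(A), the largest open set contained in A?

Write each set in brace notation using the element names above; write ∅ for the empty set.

{1,3}

interior: largest open inside A is {1,3} (from ∅, {3}, {1,3})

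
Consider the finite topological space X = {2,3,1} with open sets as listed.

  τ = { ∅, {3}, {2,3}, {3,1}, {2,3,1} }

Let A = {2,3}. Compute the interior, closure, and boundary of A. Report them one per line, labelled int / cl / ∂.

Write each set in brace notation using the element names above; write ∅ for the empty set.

int(A) = {2,3}
cl(A)  = {2,3,1}
∂A     = {1}

open subsets of A: ∅, {3}, {2,3}; so int(A) = {2,3}
closure: X∖int(X∖A) = X∖∅ = {2,3,1}
∂A = {2,3,1} minus {2,3} = {1}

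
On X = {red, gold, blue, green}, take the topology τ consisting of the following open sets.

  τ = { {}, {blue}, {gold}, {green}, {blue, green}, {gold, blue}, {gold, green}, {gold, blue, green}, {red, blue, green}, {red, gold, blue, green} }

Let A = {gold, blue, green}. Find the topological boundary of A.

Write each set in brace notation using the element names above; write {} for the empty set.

{red}

U open, U⊆A: {}, {gold}, {green}, {blue}, {gold, green}, {gold, blue}, {blue, green}, {gold, blue, green}. int(A) = ⋃ = {gold, blue, green}
X∖A={red}, int(X∖A)={}, hence cl(A)={red, gold, blue, green}
∂A: remove int from cl → {red}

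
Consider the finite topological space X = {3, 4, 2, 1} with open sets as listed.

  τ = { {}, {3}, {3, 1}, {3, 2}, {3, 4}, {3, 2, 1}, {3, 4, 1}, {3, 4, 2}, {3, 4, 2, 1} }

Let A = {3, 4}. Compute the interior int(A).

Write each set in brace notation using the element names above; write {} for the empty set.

{3, 4}

U open, U⊆A: {}, {3}, {3, 4}. int(A) = ⋃ = {3, 4}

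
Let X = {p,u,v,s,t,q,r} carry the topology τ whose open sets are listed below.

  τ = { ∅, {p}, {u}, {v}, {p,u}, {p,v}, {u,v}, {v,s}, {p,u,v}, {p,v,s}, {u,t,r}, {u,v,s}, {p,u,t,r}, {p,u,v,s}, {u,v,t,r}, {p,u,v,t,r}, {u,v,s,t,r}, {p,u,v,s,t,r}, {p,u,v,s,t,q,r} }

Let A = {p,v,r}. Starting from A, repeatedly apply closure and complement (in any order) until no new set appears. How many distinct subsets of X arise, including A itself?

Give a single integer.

cl via duality: int({u,s,t,q}) = {u}, so X∖{u} = {p,v,s,t,q,r}
Write k for closure, c for complement:
  1. A     = {p,v,r}
  2. kA    = {p,v,s,t,q,r}
  3. cA    = {u,s,t,q}
  4. ckA   = {u}
  5. kcA   = {u,s,t,q,r}
  6. kckA  = {u,t,q,r}
  7. ckcA  = {p,v}
  8. ckckA = {p,v,s}
  9. kckcA = {p,v,s,q}
  10. ckckcA = {u,t,r}
applying k or c yields no new set

10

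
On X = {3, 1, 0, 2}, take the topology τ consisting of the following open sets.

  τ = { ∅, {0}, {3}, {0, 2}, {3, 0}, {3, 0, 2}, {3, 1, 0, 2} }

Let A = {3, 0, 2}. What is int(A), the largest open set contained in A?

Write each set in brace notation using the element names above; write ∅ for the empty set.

opens ⊆ A: ∅, {0}, {3}, {3, 0}, {0, 2}, {3, 0, 2}; union → int = {3, 0, 2}

{3, 0, 2}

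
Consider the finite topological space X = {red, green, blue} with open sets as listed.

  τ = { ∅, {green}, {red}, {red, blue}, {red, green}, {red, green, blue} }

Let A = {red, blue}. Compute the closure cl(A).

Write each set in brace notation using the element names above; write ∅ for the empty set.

{red, blue}

closure: X∖int(X∖A) = X∖{green} = {red, blue}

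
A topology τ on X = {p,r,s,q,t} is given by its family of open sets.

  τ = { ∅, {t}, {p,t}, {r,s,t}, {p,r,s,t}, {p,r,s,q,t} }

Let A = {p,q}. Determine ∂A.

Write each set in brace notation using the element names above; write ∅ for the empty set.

open subsets of A: ∅; so int(A) = ∅
closure: X∖int(X∖A) = X∖{r,s,t} = {p,q}
∂A = {p,q} minus ∅ = {p,q}

{p,q}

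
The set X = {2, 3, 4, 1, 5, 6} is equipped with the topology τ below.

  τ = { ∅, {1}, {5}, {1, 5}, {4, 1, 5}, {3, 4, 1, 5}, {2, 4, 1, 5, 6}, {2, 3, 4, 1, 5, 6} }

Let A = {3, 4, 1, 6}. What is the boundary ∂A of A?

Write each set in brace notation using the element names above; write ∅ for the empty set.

U open, U⊆A: ∅, {1}. int(A) = ⋃ = {1}
X∖A={2, 5}, int(X∖A)={5}, hence cl(A)={2, 3, 4, 1, 6}
∂A: remove int from cl → {2, 3, 4, 6}

{2, 3, 4, 6}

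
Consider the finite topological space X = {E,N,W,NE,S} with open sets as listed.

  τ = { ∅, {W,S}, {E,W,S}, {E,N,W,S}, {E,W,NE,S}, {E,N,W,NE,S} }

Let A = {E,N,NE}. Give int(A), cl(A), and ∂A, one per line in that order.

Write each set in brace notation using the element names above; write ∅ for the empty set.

U open, U⊆A: ∅. int(A) = ⋃ = ∅
X∖A={W,S}, int(X∖A)={W,S}, hence cl(A)={E,N,NE}
∂A: remove int from cl → {E,N,NE}

int(A) = ∅
cl(A)  = {E,N,NE}
∂A     = {E,N,NE}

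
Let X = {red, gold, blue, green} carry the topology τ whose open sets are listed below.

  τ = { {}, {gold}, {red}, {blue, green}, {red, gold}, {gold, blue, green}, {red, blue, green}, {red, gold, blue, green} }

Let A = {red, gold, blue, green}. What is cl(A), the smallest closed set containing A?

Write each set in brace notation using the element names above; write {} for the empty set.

{red, gold, blue, green}

complement {}; its interior {}; cl(A) = X∖{} = {red, gold, blue, green}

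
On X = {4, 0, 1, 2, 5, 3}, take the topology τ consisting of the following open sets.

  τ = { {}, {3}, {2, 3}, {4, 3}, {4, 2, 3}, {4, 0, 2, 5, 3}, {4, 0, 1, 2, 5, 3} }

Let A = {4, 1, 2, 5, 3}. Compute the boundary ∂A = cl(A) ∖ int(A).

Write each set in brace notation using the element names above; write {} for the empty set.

U open, U⊆A: {}, {3}, {4, 3}, {2, 3}, {4, 2, 3}. int(A) = ⋃ = {4, 2, 3}
X∖A={0}, int(X∖A)={}, hence cl(A)={4, 0, 1, 2, 5, 3}
∂A: remove int from cl → {0, 1, 5}

{0, 1, 5}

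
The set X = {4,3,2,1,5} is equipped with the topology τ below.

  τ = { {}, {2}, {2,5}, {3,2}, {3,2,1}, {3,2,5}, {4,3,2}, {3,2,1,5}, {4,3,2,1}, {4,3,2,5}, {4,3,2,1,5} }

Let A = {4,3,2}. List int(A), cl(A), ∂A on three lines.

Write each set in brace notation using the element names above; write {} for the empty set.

interior: largest open inside A is {4,3,2} (from {}, {2}, {3,2}, {4,3,2})
cl via duality: int({1,5}) = {}, so X∖{} = {4,3,2,1,5}
cl∖int = {1,5}

int(A) = {4,3,2}
cl(A)  = {4,3,2,1,5}
∂A     = {1,5}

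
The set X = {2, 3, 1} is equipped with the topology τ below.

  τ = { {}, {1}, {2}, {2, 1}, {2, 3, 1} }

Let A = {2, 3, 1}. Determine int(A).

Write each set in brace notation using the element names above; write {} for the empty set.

interior: largest open inside A is {2, 3, 1} (from {}, {2}, {1}, {2, 1}, {2, 3, 1})

{2, 3, 1}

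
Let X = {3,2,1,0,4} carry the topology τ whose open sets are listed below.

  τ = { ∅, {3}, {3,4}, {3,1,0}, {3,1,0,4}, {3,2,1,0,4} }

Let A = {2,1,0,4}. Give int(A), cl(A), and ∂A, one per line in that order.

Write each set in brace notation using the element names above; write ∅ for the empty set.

opens ⊆ A: ∅; union → int = ∅
complement {3}; its interior {3}; cl(A) = X∖{3} = {2,1,0,4}
boundary = {2,1,0,4} ∖ ∅ = {2,1,0,4}

int(A) = ∅
cl(A)  = {2,1,0,4}
∂A     = {2,1,0,4}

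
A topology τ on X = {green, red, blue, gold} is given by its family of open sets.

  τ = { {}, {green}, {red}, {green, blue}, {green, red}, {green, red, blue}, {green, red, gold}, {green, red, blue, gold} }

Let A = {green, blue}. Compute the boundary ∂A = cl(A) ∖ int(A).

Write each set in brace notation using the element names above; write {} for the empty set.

{gold}

interior: largest open inside A is {green, blue} (from {}, {green}, {green, blue})
cl via duality: int({red, gold}) = {red}, so X∖{red} = {green, blue, gold}
cl∖int = {gold}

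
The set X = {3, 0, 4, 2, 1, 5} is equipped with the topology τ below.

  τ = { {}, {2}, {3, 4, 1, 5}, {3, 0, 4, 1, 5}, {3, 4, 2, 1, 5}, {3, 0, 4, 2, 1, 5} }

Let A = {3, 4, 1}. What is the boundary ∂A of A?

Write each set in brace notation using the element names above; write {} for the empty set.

open subsets of A: {}; so int(A) = {}
closure: X∖int(X∖A) = X∖{2} = {3, 0, 4, 1, 5}
∂A = {3, 0, 4, 1, 5} minus {} = {3, 0, 4, 1, 5}

{3, 0, 4, 1, 5}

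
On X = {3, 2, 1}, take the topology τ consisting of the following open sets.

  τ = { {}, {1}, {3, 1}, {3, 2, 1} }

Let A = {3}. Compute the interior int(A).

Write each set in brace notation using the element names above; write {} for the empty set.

interior: largest open inside A is {} (from {})

{}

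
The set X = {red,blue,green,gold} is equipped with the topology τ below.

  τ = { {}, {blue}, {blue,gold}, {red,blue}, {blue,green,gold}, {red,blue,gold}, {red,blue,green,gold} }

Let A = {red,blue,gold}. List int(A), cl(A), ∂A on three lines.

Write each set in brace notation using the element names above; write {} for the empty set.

opens ⊆ A: {}, {blue}, {red,blue}, {blue,gold}, {red,blue,gold}; union → int = {red,blue,gold}
complement {green}; its interior {}; cl(A) = X∖{} = {red,blue,green,gold}
boundary = {red,blue,green,gold} ∖ {red,blue,gold} = {green}

int(A) = {red,blue,gold}
cl(A)  = {red,blue,green,gold}
∂A     = {green}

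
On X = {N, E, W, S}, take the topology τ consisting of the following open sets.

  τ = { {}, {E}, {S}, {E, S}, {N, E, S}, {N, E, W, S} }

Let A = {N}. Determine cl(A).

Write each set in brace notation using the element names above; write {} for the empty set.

{N, W}

X∖A={E, W, S}, int(X∖A)={E, S}, hence cl(A)={N, W}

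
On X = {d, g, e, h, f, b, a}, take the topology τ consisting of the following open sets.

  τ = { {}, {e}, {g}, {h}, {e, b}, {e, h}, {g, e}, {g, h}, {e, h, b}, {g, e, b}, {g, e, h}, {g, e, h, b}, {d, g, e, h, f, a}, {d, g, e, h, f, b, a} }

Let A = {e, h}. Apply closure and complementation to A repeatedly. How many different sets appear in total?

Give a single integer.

closure: X∖int(X∖A) = X∖{g} = {d, e, h, f, b, a}
Let k=closure and c=complement:
  1. A     = {e, h}
  2. kA    = {d, e, h, f, b, a}
  3. cA    = {d, g, f, b, a}
  4. ckA   = {g}
  5. kckA  = {d, g, f, a}
  6. ckckA = {e, h, b}
— saturated at 6

6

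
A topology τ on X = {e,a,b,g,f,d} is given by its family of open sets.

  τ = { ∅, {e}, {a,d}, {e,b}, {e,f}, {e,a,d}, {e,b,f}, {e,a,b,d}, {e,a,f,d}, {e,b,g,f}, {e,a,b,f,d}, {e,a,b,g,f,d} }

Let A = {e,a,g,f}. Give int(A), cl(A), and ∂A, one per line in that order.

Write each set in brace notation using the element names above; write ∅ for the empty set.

open subsets of A: ∅, {e}, {e,f}; so int(A) = {e,f}
closure: X∖int(X∖A) = X∖∅ = {e,a,b,g,f,d}
∂A = {e,a,b,g,f,d} minus {e,f} = {a,b,g,d}

int(A) = {e,f}
cl(A)  = {e,a,b,g,f,d}
∂A     = {a,b,g,d}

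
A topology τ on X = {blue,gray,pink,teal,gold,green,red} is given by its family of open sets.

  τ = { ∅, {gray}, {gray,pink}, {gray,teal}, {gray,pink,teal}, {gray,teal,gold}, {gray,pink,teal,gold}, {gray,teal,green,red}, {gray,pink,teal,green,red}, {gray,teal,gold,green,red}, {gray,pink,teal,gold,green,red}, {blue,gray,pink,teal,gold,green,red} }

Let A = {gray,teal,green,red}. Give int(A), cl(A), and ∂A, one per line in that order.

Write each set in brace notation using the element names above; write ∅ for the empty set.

int(A) = {gray,teal,green,red}
cl(A)  = {blue,gray,pink,teal,gold,green,red}
∂A     = {blue,pink,gold}

open subsets of A: ∅, {gray}, {gray,teal}, {gray,teal,green,red}; so int(A) = {gray,teal,green,red}
closure: X∖int(X∖A) = X∖∅ = {blue,gray,pink,teal,gold,green,red}
∂A = {blue,gray,pink,teal,gold,green,red} minus {gray,teal,green,red} = {blue,pink,gold}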